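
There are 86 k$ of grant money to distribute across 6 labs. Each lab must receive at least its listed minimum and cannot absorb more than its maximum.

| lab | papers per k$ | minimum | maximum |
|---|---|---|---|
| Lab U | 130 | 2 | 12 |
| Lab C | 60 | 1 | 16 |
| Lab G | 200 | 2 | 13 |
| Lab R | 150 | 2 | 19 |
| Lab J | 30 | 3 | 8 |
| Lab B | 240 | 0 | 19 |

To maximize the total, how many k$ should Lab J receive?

Meeting every minimum uses 2+1+2+2+3+0 = 10 k$, leaving 76.
Rank by papers per k$: Lab B 240 > Lab G 200 > Lab R 150 > Lab U 130 > Lab C 60 > Lab J 30.
Lab B: +19 to 19 (cap) → 57 left.
Lab G takes 11 more to reach its cap of 13 → 46 left.
Lab R takes 17 more to reach its cap of 19 → 29 left.
Lab U: +10 to 12 (cap) → 19 left.
Give Lab C 15 more to hit its cap of 16 → 4 left.
Lab J has room for 5 more but only 4 remain, so it gets 7.

7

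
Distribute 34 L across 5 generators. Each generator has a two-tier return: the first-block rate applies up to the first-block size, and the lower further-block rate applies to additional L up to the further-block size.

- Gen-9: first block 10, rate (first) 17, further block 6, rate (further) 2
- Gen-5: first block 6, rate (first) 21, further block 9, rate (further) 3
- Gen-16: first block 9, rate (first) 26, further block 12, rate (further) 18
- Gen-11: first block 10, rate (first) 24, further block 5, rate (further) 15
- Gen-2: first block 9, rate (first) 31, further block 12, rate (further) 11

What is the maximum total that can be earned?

Order all 10 blocks by rate: Gen-2/first 31 > Gen-16/first 26 > Gen-11/first 24 > Gen-5/first 21 > Gen-16/second 18 > Gen-9/first 17 > Gen-11/second 15 > Gen-2/second 11 > Gen-5/second 3 > Gen-9/second 2.
Fill Gen-2 first block (9 at 31) — 25 left.
Gen-16/first (26): +9 — 16 left.
Fill Gen-11 first block (10 at 24) — 6 left.
Gen-5/first (21): +6 — 0 left.
Total = 31×9 + 26×9 + 24×10 + 21×6 = 879.

879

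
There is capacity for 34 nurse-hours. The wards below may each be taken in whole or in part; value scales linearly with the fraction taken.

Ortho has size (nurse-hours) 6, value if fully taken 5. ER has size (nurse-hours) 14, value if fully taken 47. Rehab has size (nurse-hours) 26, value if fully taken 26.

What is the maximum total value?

67

Rank by value-to-size ratio: ER 47/14≈3.36, Rehab 26/26≈1, Ortho 5/6≈0.833.
ER: take in full, 14 nurse-hours for value 47 ; 20 left.
Fill the last 20 nurse-hours with part of Rehab: 20/26 of it earns 20.
Total value = 67.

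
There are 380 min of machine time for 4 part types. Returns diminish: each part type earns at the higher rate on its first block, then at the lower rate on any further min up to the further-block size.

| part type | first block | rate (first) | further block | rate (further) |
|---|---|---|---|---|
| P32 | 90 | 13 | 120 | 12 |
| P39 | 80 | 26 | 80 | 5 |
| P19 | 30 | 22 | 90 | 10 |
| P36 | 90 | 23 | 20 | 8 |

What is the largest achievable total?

Treat each block as its own option and order by rate: P39/first 26 > P36/first 23 > P19/first 22 > P32/first 13 > P32/second 12 > P19/second 10 > P36/second 8 > P39/second 5.
P39 first at 26: fill all 80 → 300 left.
P36 first at 23: fill all 90 → 210 left.
Fill P19 first block (30 at 22) → 180 left.
P32 first at 13: fill all 90 → 90 left.
P32/second: +90 of 120 at 12; pool empty.
Total = 26×80 + 23×90 + 22×30 + 13×90 + 12×90 = 7060.

7060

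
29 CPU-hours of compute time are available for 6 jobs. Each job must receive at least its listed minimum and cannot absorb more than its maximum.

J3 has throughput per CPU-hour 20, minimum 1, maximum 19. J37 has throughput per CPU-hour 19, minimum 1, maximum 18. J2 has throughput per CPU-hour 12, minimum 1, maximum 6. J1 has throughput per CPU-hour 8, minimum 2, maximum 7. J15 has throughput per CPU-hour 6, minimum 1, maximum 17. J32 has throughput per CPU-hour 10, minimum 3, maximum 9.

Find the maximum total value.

501

Meeting every minimum uses 1+1+1+2+1+3 = 9 CPU-hours, leaving 20.
Highest throughput per CPU-hour first: J3 20 > J37 19 > J2 12 > J32 10 > J1 8 > J15 6.
J3: +18 to 19 (cap) → 2 left.
Only 2 left; J37 takes them to reach 3.
Total = 20×19 + 19×3 + 12×1 + 8×2 + 6×1 + 10×3 = 501.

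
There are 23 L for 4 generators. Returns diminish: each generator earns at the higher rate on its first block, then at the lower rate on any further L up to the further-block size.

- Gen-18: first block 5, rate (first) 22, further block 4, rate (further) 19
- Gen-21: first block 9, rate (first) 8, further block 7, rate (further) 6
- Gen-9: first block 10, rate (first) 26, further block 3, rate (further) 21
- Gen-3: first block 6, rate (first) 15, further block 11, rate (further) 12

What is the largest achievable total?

524

Rank every tier by rate: Gen-9/tier1 26 > Gen-18/tier1 22 > Gen-9/tier2 21 > Gen-18/tier2 19 > Gen-3/tier1 15 > Gen-3/tier2 12 > Gen-21/tier1 8 > Gen-21/tier2 6.
Fill Gen-9 tier1 block (10 at 26) — 13 left.
Gen-18/tier1 (22): +5 — 8 left.
Gen-9 tier2 at 21: fill all 3 — 5 left.
Gen-18 tier2 at 19: fill all 4 — 1 left.
1 remain; put them into Gen-3 tier1 at 15.
Total = 26×10 + 22×5 + 21×3 + 19×4 + 15×1 = 524.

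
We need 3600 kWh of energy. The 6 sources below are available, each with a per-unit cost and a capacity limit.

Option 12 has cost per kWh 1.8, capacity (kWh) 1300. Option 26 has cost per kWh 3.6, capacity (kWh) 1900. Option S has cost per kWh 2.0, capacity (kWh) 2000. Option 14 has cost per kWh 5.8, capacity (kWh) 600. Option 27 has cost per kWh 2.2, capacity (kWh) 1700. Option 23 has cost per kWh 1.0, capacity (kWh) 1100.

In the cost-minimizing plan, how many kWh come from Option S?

1200

Use sources in increasing cost order.
Take 1100 from Option 23 at 1.0 ; need 2500 more.
Option 12 at 1.8: take all 1300 kWh ; 1200 still needed.
Option S at 2.0: take 1200 of its 2000 ; requirement met.
Option 27, Option 26, Option 14: unused.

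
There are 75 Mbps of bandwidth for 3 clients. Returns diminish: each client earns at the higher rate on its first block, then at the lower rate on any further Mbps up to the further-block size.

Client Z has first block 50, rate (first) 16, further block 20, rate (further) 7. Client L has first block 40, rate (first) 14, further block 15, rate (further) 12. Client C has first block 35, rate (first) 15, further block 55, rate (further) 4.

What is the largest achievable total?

Order all 6 blocks by rate: Client Z/first 16 > Client C/first 15 > Client L/first 14 > Client L/second 12 > Client Z/second 7 > Client C/second 4.
Client Z first at 16: fill all 50 — 25 left.
25 remain; put them into Client C first at 15.
Total = 16×50 + 15×25 = 1175.

1175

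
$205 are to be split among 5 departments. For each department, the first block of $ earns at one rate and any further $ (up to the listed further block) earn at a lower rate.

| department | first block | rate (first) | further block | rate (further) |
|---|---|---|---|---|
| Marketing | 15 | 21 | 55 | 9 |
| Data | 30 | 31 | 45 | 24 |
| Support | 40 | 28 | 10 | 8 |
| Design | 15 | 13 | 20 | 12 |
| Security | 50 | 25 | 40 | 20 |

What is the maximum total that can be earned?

Rank every tier by rate: Data/tier1 31 > Support/tier1 28 > Security/tier1 25 > Data/tier2 24 > Marketing/tier1 21 > Security/tier2 20 > Design/tier1 13 > Design/tier2 12 > Marketing/tier2 9 > Support/tier2 8.
Fill Data tier1 block (30 at 31) → 175 left.
Support tier1 at 28: fill all 40 → 135 left.
Fill Security tier1 block (50 at 25) → 85 left.
Data/tier2 (24): +45 → 40 left.
Marketing tier1 at 21: fill all 15 → 25 left.
Security tier2 at 20: only 25 left, fill 25.
Total = 31×30 + 28×40 + 25×50 + 24×45 + 21×15 + 20×25 = 5195.

5195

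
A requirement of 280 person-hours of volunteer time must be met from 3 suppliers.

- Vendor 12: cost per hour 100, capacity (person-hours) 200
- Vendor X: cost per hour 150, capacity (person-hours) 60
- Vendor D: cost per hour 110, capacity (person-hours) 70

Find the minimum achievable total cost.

Cheapest first:
Take 200 from Vendor 12 at 100 → need 80 more.
Vendor D at 110: take all 70 person-hours → 10 still needed.
Take 10 from Vendor X at 150 to finish.
Cost = 200×100 + 70×110 + 10×150 = 29200.

29200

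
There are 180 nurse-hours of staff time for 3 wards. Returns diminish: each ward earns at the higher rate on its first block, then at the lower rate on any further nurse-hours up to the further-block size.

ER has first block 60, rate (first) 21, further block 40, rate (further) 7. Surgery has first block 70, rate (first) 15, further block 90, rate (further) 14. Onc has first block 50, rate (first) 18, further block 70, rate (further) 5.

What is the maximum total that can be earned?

Order all 6 blocks by rate: ER/first 21 > Onc/first 18 > Surgery/first 15 > Surgery/second 14 > ER/second 7 > Onc/second 5.
Fill ER first block (60 at 21) → 120 left.
Onc first at 18: fill all 50 → 70 left.
Surgery first at 15: fill all 70 → 0 left.
Total = 21×60 + 18×50 + 15×70 = 3210.

3210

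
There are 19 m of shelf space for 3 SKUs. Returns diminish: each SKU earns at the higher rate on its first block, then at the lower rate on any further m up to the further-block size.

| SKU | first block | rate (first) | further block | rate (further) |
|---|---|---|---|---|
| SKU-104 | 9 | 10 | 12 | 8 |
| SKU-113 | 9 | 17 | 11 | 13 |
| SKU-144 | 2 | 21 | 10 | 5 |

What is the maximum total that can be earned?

299

Treat each block as its own option and order by rate: SKU-144/tier1 21 > SKU-113/tier1 17 > SKU-113/tier2 13 > SKU-104/tier1 10 > SKU-104/tier2 8 > SKU-144/tier2 5.
SKU-144/tier1 (21): +2 ; 17 left.
Fill SKU-113 tier1 block (9 at 17) ; 8 left.
SKU-113/tier2: +8 of 11 at 13; pool empty.
Total = 21×2 + 17×9 + 13×8 = 299.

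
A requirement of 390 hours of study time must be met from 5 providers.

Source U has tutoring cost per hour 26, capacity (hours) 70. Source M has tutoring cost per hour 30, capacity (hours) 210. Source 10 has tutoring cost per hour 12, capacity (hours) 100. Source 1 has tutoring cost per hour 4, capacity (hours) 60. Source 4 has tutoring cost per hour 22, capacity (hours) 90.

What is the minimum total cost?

Cheapest first:
Source 1 at 4: take all 60 hours → 330 still needed.
Source 10 (12): use full 100 → 230 hours to go.
Take 90 from Source 4 at 22 → need 140 more.
Take 70 from Source U at 26 → need 70 more.
Source M at 30: take 70 of its 210 → requirement met.
Cost = 60×4 + 100×12 + 90×22 + 70×26 + 70×30 = 7340.

7340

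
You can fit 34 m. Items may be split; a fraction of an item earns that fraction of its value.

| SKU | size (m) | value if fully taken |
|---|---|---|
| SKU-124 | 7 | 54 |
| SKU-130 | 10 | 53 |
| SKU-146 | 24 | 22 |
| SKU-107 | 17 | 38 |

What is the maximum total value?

145

Sort by value density: SKU-124 54/7≈7.71, SKU-130 53/10≈5.3, SKU-107 38/17≈2.24, SKU-146 22/24≈0.917.
Take all of SKU-124 (7 m, value 54) ; 27 m left.
SKU-130: take in full, 10 m for value 53 ; 17 left.
SKU-107: take in full, 17 m for value 38 ; 0 left.
Total value = 145.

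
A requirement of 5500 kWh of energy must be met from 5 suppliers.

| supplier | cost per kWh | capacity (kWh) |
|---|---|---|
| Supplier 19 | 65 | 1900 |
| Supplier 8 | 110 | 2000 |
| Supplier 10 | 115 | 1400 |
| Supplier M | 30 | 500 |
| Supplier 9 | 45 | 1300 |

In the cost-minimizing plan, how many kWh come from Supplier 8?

1800

Fill from the cheapest supplier first.
Supplier M (30): use full 500 ; 5000 kWh to go.
Supplier 9 (45): use full 1300 ; 3700 kWh to go.
Take 1900 from Supplier 19 at 65 ; need 1800 more.
Supplier 8 at 110: take 1800 of its 2000 ; requirement met.
Supplier 10: unused.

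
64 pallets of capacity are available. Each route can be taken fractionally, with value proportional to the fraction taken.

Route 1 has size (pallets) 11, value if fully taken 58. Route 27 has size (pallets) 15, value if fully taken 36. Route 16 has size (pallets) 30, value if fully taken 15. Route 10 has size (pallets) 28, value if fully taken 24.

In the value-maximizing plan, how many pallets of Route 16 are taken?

10

Sort by value density: Route 1 58/11≈5.27, Route 27 36/15≈2.4, Route 10 24/28≈0.857, Route 16 15/30≈0.5.
Route 1: take in full, 11 pallets for value 58 ; 53 left.
Take all of Route 27 (15 pallets, value 36) ; 38 pallets left.
Route 10: take in full, 28 pallets for value 24 ; 10 left.
Only 10 pallets remain; take 10/30 of Route 16 for value 15×10/30 = 5.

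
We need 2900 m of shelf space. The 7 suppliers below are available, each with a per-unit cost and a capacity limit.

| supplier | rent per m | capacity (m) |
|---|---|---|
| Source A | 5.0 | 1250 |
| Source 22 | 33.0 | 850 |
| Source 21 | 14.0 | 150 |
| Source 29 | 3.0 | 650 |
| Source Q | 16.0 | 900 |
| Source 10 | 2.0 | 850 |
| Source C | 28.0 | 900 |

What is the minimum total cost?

12000

Fill from the cheapest supplier first.
Source 10 at 2.0: take all 850 m — 2050 still needed.
Take 650 from Source 29 at 3.0 — need 1400 more.
Take 1250 from Source A at 5.0 — need 150 more.
Source 21 at 14.0: take all 150 m — 0 still needed.
Source Q, Source C, Source 22: unused.
Cost = 850×2.0 + 650×3.0 + 1250×5.0 + 150×14.0 = 12000.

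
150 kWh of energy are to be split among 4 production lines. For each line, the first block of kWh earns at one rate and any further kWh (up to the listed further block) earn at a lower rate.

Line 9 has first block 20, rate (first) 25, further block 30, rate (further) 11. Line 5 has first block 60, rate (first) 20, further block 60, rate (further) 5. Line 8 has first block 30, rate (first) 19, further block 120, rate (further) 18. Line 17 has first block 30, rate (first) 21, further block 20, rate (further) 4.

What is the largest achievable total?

3080

Rank every tier by rate: Line 9/tier1 25 > Line 17/tier1 21 > Line 5/tier1 20 > Line 8/tier1 19 > Line 8/tier2 18 > Line 9/tier2 11 > Line 5/tier2 5 > Line 17/tier2 4.
Line 9/tier1 (25): +20 — 130 left.
Line 17/tier1 (21): +30 — 100 left.
Line 5 tier1 at 20: fill all 60 — 40 left.
Line 8 tier1 at 19: fill all 30 — 10 left.
10 remain; put them into Line 8 tier2 at 18.
Total = 25×20 + 21×30 + 20×60 + 19×30 + 18×10 = 3080.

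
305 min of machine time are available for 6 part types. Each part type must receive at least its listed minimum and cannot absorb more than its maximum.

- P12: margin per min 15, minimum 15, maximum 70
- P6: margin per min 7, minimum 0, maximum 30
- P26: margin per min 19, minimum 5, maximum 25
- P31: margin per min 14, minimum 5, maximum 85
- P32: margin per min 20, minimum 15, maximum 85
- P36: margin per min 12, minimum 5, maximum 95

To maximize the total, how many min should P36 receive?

Meeting every minimum uses 15+0+5+5+15+5 = 45 min, leaving 260.
Highest margin per min first: P32 20 > P26 19 > P12 15 > P31 14 > P36 12 > P6 7.
P32 takes 70 more to reach its cap of 85 → 190 left.
Give P26 20 more to hit its cap of 25 → 170 left.
P12: +55 to 70 (cap) → 115 left.
P31: +80 to 85 (cap) → 35 left.
P36: +35 (room for 90) → 40. Pool exhausted.

40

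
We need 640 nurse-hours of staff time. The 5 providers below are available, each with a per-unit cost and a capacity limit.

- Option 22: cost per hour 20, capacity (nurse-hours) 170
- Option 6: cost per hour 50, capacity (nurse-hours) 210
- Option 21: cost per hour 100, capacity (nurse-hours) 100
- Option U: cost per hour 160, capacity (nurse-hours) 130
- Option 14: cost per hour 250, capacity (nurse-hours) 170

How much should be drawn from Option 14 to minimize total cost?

Fill from the cheapest provider first.
Option 22 (20): use full 170 ; 470 nurse-hours to go.
Take 210 from Option 6 at 50 ; need 260 more.
Take 100 from Option 21 at 100 ; need 160 more.
Option U at 160: take all 130 nurse-hours ; 30 still needed.
Option 14 (250): take the remaining 30 ; done.

30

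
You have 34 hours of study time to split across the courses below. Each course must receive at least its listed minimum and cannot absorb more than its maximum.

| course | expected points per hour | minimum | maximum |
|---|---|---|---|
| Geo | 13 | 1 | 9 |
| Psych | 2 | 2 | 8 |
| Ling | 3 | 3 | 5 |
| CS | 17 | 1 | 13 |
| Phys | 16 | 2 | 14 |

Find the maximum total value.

484

Meeting every minimum uses 1+2+3+1+2 = 9 hours, leaving 25.
Rank by expected points per hour: CS 17 > Phys 16 > Geo 13 > Ling 3 > Psych 2.
CS: +12 to 13 (cap) — 13 left.
Phys takes 12 more to reach its cap of 14 — 1 left.
Only 1 left; Geo takes them to reach 2.
Total = 13×2 + 2×2 + 3×3 + 17×13 + 16×14 = 484.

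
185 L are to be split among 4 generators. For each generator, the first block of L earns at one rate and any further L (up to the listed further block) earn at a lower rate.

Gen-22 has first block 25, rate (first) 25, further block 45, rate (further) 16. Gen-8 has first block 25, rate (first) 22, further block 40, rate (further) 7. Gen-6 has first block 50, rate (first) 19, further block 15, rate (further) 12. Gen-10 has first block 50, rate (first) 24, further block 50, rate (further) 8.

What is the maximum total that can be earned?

3885

Order all 8 blocks by rate: Gen-22/T1 25 > Gen-10/T1 24 > Gen-8/T1 22 > Gen-6/T1 19 > Gen-22/T2 16 > Gen-6/T2 12 > Gen-10/T2 8 > Gen-8/T2 7.
Fill Gen-22 T1 block (25 at 25) — 160 left.
Gen-10 T1 at 24: fill all 50 — 110 left.
Gen-8/T1 (22): +25 — 85 left.
Fill Gen-6 T1 block (50 at 19) — 35 left.
Gen-22/T2: +35 of 45 at 16; pool empty.
Total = 25×25 + 24×50 + 22×25 + 19×50 + 16×35 = 3885.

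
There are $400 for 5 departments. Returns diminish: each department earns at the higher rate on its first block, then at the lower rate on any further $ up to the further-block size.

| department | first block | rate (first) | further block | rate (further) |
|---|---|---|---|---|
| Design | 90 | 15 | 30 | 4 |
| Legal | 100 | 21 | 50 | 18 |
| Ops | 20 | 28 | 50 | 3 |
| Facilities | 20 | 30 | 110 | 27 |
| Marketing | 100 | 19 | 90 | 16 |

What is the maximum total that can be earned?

Rank every tier by rate: Facilities/first 30 > Ops/first 28 > Facilities/second 27 > Legal/first 21 > Marketing/first 19 > Legal/second 18 > Marketing/second 16 > Design/first 15 > Design/second 4 > Ops/second 3.
Facilities/first (30): +20 ; 380 left.
Ops/first (28): +20 ; 360 left.
Facilities/second (27): +110 ; 250 left.
Legal first at 21: fill all 100 ; 150 left.
Marketing first at 19: fill all 100 ; 50 left.
Legal second at 18: fill all 50 ; 0 left.
Total = 30×20 + 28×20 + 27×110 + 21×100 + 19×100 + 18×50 = 9030.

9030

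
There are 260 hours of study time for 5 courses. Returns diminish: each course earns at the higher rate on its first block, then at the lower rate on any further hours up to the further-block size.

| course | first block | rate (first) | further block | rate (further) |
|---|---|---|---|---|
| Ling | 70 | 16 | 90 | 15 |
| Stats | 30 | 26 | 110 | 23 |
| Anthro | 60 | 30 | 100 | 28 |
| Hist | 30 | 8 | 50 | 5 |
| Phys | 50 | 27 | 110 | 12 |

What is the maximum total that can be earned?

Order all 10 blocks by rate: Anthro/tier1 30 > Anthro/tier2 28 > Phys/tier1 27 > Stats/tier1 26 > Stats/tier2 23 > Ling/tier1 16 > Ling/tier2 15 > Phys/tier2 12 > Hist/tier1 8 > Hist/tier2 5.
Anthro/tier1 (30): +60 — 200 left.
Fill Anthro tier2 block (100 at 28) — 100 left.
Phys tier1 at 27: fill all 50 — 50 left.
Stats/tier1 (26): +30 — 20 left.
Stats tier2 at 23: only 20 left, fill 20.
Total = 30×60 + 28×100 + 27×50 + 26×30 + 23×20 = 7190.

7190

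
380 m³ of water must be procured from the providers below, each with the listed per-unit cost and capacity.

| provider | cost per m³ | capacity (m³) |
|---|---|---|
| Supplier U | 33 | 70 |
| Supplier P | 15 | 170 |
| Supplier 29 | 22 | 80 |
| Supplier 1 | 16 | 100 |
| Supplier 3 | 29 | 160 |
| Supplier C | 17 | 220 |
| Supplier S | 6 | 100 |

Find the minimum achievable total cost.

4920

Use providers in increasing cost order.
Take 100 from Supplier S at 6 — need 280 more.
Take 170 from Supplier P at 15 — need 110 more.
Supplier 1 (16): use full 100 — 10 m³ to go.
Take 10 from Supplier C at 17 to finish.
Supplier 29, Supplier 3, Supplier U: unused.
Cost = 100×6 + 170×15 + 100×16 + 10×17 = 4920.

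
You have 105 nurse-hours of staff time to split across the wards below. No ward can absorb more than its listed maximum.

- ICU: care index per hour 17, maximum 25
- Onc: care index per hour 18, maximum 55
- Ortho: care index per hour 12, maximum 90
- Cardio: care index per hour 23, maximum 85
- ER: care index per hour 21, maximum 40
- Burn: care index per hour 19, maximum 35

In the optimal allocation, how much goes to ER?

Rank by care index per hour: Cardio 23 > ER 21 > Burn 19 > Onc 18 > ICU 17 > Ortho 12.
Cardio takes 85 to reach its cap of 85 ; 20 left.
ER has room for 40 but only 20 remain, so it gets 20.

20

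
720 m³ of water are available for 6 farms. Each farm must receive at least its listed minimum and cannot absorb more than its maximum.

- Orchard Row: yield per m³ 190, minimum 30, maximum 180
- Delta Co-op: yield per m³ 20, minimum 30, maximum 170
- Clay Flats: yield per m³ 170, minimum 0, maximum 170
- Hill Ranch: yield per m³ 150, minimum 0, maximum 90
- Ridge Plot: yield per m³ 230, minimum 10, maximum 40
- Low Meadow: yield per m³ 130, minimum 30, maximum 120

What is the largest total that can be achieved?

103800

Meeting every minimum uses 30+30+0+0+10+30 = 100 m³, leaving 620.
Highest yield per m³ first: Ridge Plot 230 > Orchard Row 190 > Clay Flats 170 > Hill Ranch 150 > Low Meadow 130 > Delta Co-op 20.
Ridge Plot: +30 to 40 (cap) → 590 left.
Orchard Row: +150 to 180 (cap) → 440 left.
Clay Flats: +170 to 170 (cap) → 270 left.
Hill Ranch: +90 to 90 (cap) → 180 left.
Low Meadow: +90 to 120 (cap) → 90 left.
Delta Co-op has room for 140 more but only 90 remain, so it gets 120.
Total = 190×180 + 20×120 + 170×170 + 150×90 + 230×40 + 130×120 = 103800.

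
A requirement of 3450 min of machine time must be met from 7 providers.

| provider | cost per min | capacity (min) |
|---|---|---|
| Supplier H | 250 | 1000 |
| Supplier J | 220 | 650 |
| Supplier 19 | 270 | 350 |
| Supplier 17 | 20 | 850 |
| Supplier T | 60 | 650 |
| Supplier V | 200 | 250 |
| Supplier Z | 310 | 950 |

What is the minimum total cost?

512500

Use providers in increasing cost order.
Supplier 17 at 20: take all 850 min ; 2600 still needed.
Take 650 from Supplier T at 60 ; need 1950 more.
Take 250 from Supplier V at 200 ; need 1700 more.
Supplier J (220): use full 650 ; 1050 min to go.
Supplier H (250): use full 1000 ; 50 min to go.
Supplier 19 at 270: take 50 of its 350 ; requirement met.
Supplier Z: unused.
Cost = 850×20 + 650×60 + 250×200 + 650×220 + 1000×250 + 50×270 = 512500.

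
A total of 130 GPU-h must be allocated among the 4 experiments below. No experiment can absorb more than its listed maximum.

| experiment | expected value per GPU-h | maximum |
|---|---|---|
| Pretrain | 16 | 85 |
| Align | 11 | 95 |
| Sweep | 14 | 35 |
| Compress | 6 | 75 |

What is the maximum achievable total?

Rank by expected value per GPU-h: Pretrain 16 > Sweep 14 > Align 11 > Compress 6.
Give Pretrain 85 to hit its cap of 85 ; 45 left.
Give Sweep 35 to hit its cap of 35 ; 10 left.
Only 10 left; Align takes them to reach 10.
Total = 16×85 + 11×10 + 14×35 = 1960.

1960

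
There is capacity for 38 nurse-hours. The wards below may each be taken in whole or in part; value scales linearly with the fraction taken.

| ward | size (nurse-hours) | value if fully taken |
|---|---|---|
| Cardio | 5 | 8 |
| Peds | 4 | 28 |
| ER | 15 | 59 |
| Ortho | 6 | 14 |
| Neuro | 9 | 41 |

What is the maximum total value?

Rank by value-to-size ratio: Peds 28/4≈7, Neuro 41/9≈4.56, ER 59/15≈3.93, Ortho 14/6≈2.33, Cardio 8/5≈1.6.
Peds: take in full, 4 nurse-hours for value 28 → 34 left.
Take all of Neuro (9 nurse-hours, value 41) → 25 nurse-hours left.
All 15 nurse-hours of ER fit (value 59) → 10 remain.
Ortho: take in full, 6 nurse-hours for value 14 → 4 left.
4 nurse-hours left: a 4/5 share of Cardio gives 8×4/5 = 6.4.
Total value = 148.4.

148.4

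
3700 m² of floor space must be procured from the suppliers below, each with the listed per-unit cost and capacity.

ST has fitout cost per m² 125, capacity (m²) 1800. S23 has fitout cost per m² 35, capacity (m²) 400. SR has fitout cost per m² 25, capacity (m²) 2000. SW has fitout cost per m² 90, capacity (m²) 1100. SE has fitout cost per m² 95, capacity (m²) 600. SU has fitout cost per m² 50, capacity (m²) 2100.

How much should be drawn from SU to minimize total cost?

1300

Fill from the cheapest supplier first.
SR (25): use full 2000 — 1700 m² to go.
Take 400 from S23 at 35 — need 1300 more.
SU at 50: take 1300 of its 2100 — requirement met.
SW, SE, ST: unused.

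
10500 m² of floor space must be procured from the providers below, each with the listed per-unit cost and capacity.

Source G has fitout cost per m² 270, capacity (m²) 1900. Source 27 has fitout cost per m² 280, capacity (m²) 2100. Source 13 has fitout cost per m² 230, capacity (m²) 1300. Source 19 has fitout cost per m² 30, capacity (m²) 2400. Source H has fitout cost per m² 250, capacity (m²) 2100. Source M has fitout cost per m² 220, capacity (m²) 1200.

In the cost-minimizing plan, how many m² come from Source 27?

1600

Use providers in increasing cost order.
Take 2400 from Source 19 at 30 → need 8100 more.
Take 1200 from Source M at 220 → need 6900 more.
Source 13 at 230: take all 1300 m² → 5600 still needed.
Take 2100 from Source H at 250 → need 3500 more.
Take 1900 from Source G at 270 → need 1600 more.
Source 27 (280): take the remaining 1600 → done.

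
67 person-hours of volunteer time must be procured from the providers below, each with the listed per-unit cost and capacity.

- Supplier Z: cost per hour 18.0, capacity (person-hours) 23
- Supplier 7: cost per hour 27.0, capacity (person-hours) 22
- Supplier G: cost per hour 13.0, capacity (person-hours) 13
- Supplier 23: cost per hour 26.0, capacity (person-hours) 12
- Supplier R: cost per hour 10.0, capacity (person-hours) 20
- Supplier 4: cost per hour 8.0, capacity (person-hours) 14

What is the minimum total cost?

Fill from the cheapest provider first.
Supplier 4 (8.0): use full 14 — 53 person-hours to go.
Take 20 from Supplier R at 10.0 — need 33 more.
Take 13 from Supplier G at 13.0 — need 20 more.
Supplier Z at 18.0: take 20 of its 23 — requirement met.
Supplier 23, Supplier 7: unused.
Cost = 14×8.0 + 20×10.0 + 13×13.0 + 20×18.0 = 841.

841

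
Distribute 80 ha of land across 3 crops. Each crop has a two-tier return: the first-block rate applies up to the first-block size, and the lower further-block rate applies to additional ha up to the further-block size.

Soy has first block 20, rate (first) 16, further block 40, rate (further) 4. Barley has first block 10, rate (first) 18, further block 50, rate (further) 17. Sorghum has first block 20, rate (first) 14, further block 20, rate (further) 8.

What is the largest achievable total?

1350

Order all 6 blocks by rate: Barley/T1 18 > Barley/T2 17 > Soy/T1 16 > Sorghum/T1 14 > Sorghum/T2 8 > Soy/T2 4.
Barley/T1 (18): +10 → 70 left.
Barley T2 at 17: fill all 50 → 20 left.
Soy/T1 (16): +20 → 0 left.
Total = 18×10 + 17×50 + 16×20 = 1350.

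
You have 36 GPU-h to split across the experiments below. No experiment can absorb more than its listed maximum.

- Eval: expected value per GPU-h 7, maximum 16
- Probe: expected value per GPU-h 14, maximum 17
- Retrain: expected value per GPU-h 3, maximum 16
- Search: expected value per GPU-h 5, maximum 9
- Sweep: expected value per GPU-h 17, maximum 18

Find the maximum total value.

Order the experiments by expected value per GPU-h: Sweep 17 > Probe 14 > Eval 7 > Search 5 > Retrain 3.
Sweep: +18 to 18 (cap) — 18 left.
Probe takes 17 to reach its cap of 17 — 1 left.
Eval has room for 16 but only 1 remain, so it gets 1.
Total = 7×1 + 14×17 + 17×18 = 551.

551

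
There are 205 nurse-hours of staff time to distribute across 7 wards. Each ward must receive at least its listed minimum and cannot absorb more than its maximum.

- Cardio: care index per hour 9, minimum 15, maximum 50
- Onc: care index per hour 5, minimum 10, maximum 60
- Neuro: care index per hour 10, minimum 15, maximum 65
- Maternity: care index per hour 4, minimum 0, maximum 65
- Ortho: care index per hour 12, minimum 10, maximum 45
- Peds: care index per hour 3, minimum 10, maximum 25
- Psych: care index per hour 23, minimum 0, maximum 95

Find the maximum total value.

Meeting every minimum uses 15+10+15+0+10+10+0 = 60 nurse-hours, leaving 145.
Highest care index per hour first: Psych 23 > Ortho 12 > Neuro 10 > Cardio 9 > Onc 5 > Maternity 4 > Peds 3.
Psych: +95 to 95 (cap) → 50 left.
Ortho takes 35 more to reach its cap of 45 → 15 left.
Neuro has room for 50 more but only 15 remain, so it gets 30.
Total = 9×15 + 5×10 + 10×30 + 12×45 + 3×10 + 23×95 = 3240.

3240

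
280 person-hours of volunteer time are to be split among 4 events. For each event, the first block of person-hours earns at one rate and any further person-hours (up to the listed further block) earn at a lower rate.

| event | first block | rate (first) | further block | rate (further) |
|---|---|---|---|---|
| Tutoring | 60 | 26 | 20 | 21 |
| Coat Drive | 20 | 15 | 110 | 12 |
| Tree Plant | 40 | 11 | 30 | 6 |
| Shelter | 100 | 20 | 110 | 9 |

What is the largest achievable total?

Rank every tier by rate: Tutoring/first 26 > Tutoring/second 21 > Shelter/first 20 > Coat Drive/first 15 > Coat Drive/second 12 > Tree Plant/first 11 > Shelter/second 9 > Tree Plant/second 6.
Tutoring first at 26: fill all 60 ; 220 left.
Tutoring/second (21): +20 ; 200 left.
Shelter first at 20: fill all 100 ; 100 left.
Fill Coat Drive first block (20 at 15) ; 80 left.
Coat Drive second at 12: only 80 left, fill 80.
Total = 26×60 + 21×20 + 20×100 + 15×20 + 12×80 = 5240.

5240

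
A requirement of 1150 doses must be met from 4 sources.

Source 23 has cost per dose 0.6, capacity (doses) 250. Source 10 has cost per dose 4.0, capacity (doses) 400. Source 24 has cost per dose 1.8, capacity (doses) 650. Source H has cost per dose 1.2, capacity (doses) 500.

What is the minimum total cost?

1470

Fill from the cheapest source first.
Source 23 (0.6): use full 250 — 900 doses to go.
Source H at 1.2: take all 500 doses — 400 still needed.
Take 400 from Source 24 at 1.8 to finish.
Source 10: unused.
Cost = 250×0.6 + 500×1.2 + 400×1.8 = 1470.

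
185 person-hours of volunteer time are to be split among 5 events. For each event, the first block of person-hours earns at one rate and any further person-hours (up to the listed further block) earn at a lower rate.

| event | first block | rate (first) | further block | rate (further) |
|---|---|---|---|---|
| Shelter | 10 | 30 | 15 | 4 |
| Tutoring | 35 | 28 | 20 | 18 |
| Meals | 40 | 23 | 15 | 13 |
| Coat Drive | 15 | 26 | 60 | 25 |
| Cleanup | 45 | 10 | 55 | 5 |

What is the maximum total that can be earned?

Rank every tier by rate: Shelter/first 30 > Tutoring/first 28 > Coat Drive/first 26 > Coat Drive/second 25 > Meals/first 23 > Tutoring/second 18 > Meals/second 13 > Cleanup/first 10 > Cleanup/second 5 > Shelter/second 4.
Fill Shelter first block (10 at 30) ; 175 left.
Fill Tutoring first block (35 at 28) ; 140 left.
Coat Drive/first (26): +15 ; 125 left.
Fill Coat Drive second block (60 at 25) ; 65 left.
Meals/first (23): +40 ; 25 left.
Fill Tutoring second block (20 at 18) ; 5 left.
Meals second at 13: only 5 left, fill 5.
Total = 30×10 + 28×35 + 26×15 + 25×60 + 23×40 + 18×20 + 13×5 = 4515.

4515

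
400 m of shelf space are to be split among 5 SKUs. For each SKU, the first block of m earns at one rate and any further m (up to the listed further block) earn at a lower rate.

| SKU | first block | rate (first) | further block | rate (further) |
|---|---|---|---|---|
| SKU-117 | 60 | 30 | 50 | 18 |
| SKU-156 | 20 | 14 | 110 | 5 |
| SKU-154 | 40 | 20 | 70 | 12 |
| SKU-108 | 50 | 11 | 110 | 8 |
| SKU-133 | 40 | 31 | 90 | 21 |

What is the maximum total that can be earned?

8080

Rank every tier by rate: SKU-133/T1 31 > SKU-117/T1 30 > SKU-133/T2 21 > SKU-154/T1 20 > SKU-117/T2 18 > SKU-156/T1 14 > SKU-154/T2 12 > SKU-108/T1 11 > SKU-108/T2 8 > SKU-156/T2 5.
SKU-133 T1 at 31: fill all 40 — 360 left.
Fill SKU-117 T1 block (60 at 30) — 300 left.
Fill SKU-133 T2 block (90 at 21) — 210 left.
SKU-154/T1 (20): +40 — 170 left.
SKU-117 T2 at 18: fill all 50 — 120 left.
SKU-156/T1 (14): +20 — 100 left.
SKU-154 T2 at 12: fill all 70 — 30 left.
SKU-108 T1 at 11: only 30 left, fill 30.
Total = 31×40 + 30×60 + 21×90 + 20×40 + 18×50 + 14×20 + 12×70 + 11×30 = 8080.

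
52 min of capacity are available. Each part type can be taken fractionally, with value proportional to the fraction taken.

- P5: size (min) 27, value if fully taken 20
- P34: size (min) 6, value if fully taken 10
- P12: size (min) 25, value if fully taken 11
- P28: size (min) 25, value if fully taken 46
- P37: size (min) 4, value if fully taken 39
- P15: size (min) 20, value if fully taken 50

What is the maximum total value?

Best value per unit of size first: P37 39/4≈9.75, P15 50/20≈2.5, P28 46/25≈1.84, P34 10/6≈1.67, P5 20/27≈0.741, P12 11/25≈0.44.
All 4 min of P37 fit (value 39) → 48 remain.
P15: take in full, 20 min for value 50 → 28 left.
Take all of P28 (25 min, value 46) → 3 min left.
Only 3 min remain; take 3/6 of P34 for value 10×3/6 = 5.
Total value = 140.

140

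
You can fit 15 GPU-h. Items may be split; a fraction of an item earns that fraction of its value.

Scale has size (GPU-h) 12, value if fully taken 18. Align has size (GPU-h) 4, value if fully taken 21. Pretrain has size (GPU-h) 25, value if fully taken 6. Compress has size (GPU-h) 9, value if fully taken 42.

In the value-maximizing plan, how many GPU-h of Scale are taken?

Sort by value density: Align 21/4≈5.25, Compress 42/9≈4.67, Scale 18/12≈1.5, Pretrain 6/25≈0.24.
All 4 GPU-h of Align fit (value 21) — 11 remain.
Take all of Compress (9 GPU-h, value 42) — 2 GPU-h left.
Fill the last 2 GPU-h with part of Scale: 2/12 of it earns 3.

2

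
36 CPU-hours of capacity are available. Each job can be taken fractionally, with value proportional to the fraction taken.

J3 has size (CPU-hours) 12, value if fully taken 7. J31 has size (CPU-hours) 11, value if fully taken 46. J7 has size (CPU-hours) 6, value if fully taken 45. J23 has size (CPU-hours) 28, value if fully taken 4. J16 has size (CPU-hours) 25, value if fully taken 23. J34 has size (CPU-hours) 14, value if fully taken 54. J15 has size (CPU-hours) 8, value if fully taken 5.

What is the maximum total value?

149.6

Best value per unit of size first: J7 45/6≈7.5, J31 46/11≈4.18, J34 54/14≈3.86, J16 23/25≈0.92, J15 5/8≈0.625, J3 7/12≈0.583, J23 4/28≈0.143.
Take all of J7 (6 CPU-hours, value 45) — 30 CPU-hours left.
Take all of J31 (11 CPU-hours, value 46) — 19 CPU-hours left.
All 14 CPU-hours of J34 fit (value 54) — 5 remain.
Fill the last 5 CPU-hours with part of J16: 5/25 of it earns 4.6.
Total value = 149.6.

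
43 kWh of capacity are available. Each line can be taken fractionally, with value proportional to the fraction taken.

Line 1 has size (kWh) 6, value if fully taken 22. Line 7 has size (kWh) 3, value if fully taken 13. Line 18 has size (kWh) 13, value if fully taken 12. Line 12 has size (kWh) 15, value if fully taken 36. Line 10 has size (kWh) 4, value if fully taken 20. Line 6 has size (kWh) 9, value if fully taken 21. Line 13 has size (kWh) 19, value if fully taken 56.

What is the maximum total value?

137.4

Best value per unit of size first: Line 10 20/4≈5, Line 7 13/3≈4.33, Line 1 22/6≈3.67, Line 13 56/19≈2.95, Line 12 36/15≈2.4, Line 6 21/9≈2.33, Line 18 12/13≈0.923.
Line 10: take in full, 4 kWh for value 20 ; 39 left.
All 3 kWh of Line 7 fit (value 13) ; 36 remain.
All 6 kWh of Line 1 fit (value 22) ; 30 remain.
Line 13: take in full, 19 kWh for value 56 ; 11 left.
Fill the last 11 kWh with part of Line 12: 11/15 of it earns 26.4.
Total value = 137.4.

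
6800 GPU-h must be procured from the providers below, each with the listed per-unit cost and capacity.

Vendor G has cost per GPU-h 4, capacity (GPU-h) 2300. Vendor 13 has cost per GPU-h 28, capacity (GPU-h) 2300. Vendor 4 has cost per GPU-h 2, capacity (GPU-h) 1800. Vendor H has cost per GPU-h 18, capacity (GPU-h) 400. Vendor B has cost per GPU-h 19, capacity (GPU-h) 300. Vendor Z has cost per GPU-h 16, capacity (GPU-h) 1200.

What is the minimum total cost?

Cheapest first:
Vendor 4 (2): use full 1800 — 5000 GPU-h to go.
Vendor G at 4: take all 2300 GPU-h — 2700 still needed.
Take 1200 from Vendor Z at 16 — need 1500 more.
Vendor H at 18: take all 400 GPU-h — 1100 still needed.
Vendor B at 19: take all 300 GPU-h — 800 still needed.
Vendor 13 at 28: take 800 of its 2300 — requirement met.
Cost = 1800×2 + 2300×4 + 1200×16 + 400×18 + 300×19 + 800×28 = 67300.

67300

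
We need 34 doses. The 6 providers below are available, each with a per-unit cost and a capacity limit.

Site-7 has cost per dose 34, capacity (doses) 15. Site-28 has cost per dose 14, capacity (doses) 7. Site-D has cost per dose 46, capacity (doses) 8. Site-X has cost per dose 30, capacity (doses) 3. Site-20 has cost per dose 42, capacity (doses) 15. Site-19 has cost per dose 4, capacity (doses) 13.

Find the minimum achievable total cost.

614

Use providers in increasing cost order.
Take 13 from Site-19 at 4 — need 21 more.
Take 7 from Site-28 at 14 — need 14 more.
Site-X (30): use full 3 — 11 doses to go.
Take 11 from Site-7 at 34 to finish.
Site-20, Site-D: unused.
Cost = 13×4 + 7×14 + 3×30 + 11×34 = 614.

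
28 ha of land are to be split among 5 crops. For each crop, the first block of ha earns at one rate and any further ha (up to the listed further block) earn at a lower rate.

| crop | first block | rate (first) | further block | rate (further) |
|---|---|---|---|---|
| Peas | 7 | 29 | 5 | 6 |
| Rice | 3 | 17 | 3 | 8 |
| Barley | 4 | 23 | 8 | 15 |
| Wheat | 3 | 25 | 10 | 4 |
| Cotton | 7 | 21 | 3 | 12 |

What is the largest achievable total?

Rank every tier by rate: Peas/tier1 29 > Wheat/tier1 25 > Barley/tier1 23 > Cotton/tier1 21 > Rice/tier1 17 > Barley/tier2 15 > Cotton/tier2 12 > Rice/tier2 8 > Peas/tier2 6 > Wheat/tier2 4.
Fill Peas tier1 block (7 at 29) — 21 left.
Wheat/tier1 (25): +3 — 18 left.
Barley/tier1 (23): +4 — 14 left.
Cotton/tier1 (21): +7 — 7 left.
Rice/tier1 (17): +3 — 4 left.
Barley/tier2: +4 of 8 at 15; pool empty.
Total = 29×7 + 25×3 + 23×4 + 21×7 + 17×3 + 15×4 = 628.

628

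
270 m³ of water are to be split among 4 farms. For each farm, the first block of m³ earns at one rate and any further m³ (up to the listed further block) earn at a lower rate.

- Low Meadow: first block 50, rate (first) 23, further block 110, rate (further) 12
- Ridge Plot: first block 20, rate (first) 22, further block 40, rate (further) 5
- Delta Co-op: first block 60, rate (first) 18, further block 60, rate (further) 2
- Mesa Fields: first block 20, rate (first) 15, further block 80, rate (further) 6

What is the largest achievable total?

Treat each block as its own option and order by rate: Low Meadow/tier1 23 > Ridge Plot/tier1 22 > Delta Co-op/tier1 18 > Mesa Fields/tier1 15 > Low Meadow/tier2 12 > Mesa Fields/tier2 6 > Ridge Plot/tier2 5 > Delta Co-op/tier2 2.
Low Meadow tier1 at 23: fill all 50 — 220 left.
Ridge Plot/tier1 (22): +20 — 200 left.
Delta Co-op tier1 at 18: fill all 60 — 140 left.
Mesa Fields tier1 at 15: fill all 20 — 120 left.
Low Meadow/tier2 (12): +110 — 10 left.
Mesa Fields tier2 at 6: only 10 left, fill 10.
Total = 23×50 + 22×20 + 18×60 + 15×20 + 12×110 + 6×10 = 4350.

4350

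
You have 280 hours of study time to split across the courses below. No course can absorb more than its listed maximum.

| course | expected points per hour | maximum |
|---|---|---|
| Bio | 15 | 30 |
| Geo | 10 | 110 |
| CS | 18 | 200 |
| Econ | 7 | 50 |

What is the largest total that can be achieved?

4550

Highest expected points per hour first: CS 18 > Bio 15 > Geo 10 > Econ 7.
CS takes 200 to reach its cap of 200 ; 80 left.
Give Bio 30 to hit its cap of 30 ; 50 left.
Only 50 left; Geo takes them to reach 50.
Total = 15×30 + 10×50 + 18×200 = 4550.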